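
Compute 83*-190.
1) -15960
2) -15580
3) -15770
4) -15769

83 * -190 = -15770
3) -15770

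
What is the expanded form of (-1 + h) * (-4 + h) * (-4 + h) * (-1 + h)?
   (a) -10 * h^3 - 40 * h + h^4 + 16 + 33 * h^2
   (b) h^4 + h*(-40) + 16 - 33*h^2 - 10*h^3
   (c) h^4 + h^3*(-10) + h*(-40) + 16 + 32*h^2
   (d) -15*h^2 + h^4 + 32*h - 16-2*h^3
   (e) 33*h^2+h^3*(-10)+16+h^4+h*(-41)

Expanding (-1 + h) * (-4 + h) * (-4 + h) * (-1 + h):
= -10 * h^3 - 40 * h + h^4 + 16 + 33 * h^2
a) -10 * h^3 - 40 * h + h^4 + 16 + 33 * h^2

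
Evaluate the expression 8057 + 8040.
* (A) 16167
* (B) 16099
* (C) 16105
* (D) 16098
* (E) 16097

8057 + 8040 = 16097
E) 16097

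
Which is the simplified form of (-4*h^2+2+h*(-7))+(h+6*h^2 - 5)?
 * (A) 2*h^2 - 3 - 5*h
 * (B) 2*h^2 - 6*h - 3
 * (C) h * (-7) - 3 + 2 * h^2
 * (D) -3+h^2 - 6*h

Adding the polynomials and combining like terms:
(-4*h^2 + 2 + h*(-7)) + (h + 6*h^2 - 5)
= 2*h^2 - 6*h - 3
B) 2*h^2 - 6*h - 3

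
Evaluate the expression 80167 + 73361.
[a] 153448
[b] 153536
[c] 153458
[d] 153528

80167 + 73361 = 153528
d) 153528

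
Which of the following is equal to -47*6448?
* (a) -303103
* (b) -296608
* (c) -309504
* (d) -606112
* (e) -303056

-47 * 6448 = -303056
e) -303056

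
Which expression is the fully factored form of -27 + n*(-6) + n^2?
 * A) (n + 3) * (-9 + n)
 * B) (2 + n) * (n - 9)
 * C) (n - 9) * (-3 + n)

We need to factor -27 + n*(-6) + n^2.
The factored form is (n + 3) * (-9 + n).
A) (n + 3) * (-9 + n)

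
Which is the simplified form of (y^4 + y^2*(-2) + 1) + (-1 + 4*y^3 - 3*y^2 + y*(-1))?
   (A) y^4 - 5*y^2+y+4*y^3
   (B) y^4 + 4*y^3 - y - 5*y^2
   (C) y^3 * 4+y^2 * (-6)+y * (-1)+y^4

Adding the polynomials and combining like terms:
(y^4 + y^2*(-2) + 1) + (-1 + 4*y^3 - 3*y^2 + y*(-1))
= y^4 + 4*y^3 - y - 5*y^2
B) y^4 + 4*y^3 - y - 5*y^2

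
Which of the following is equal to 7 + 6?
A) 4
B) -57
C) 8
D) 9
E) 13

7 + 6 = 13
E) 13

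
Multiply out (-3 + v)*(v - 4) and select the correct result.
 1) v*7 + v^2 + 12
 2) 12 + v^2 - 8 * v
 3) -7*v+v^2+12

Expanding (-3 + v)*(v - 4):
= -7*v+v^2+12
3) -7*v+v^2+12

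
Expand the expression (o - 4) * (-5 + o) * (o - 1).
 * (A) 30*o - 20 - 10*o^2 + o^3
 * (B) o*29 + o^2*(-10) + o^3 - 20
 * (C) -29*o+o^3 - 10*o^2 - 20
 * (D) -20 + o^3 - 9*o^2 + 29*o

Expanding (o - 4) * (-5 + o) * (o - 1):
= o*29 + o^2*(-10) + o^3 - 20
B) o*29 + o^2*(-10) + o^3 - 20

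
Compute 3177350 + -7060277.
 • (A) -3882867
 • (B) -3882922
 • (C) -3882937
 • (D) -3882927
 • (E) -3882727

3177350 + -7060277 = -3882927
D) -3882927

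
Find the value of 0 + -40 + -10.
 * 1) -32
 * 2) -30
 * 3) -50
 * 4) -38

First: 0 + -40 = -40
Then: -40 + -10 = -50
3) -50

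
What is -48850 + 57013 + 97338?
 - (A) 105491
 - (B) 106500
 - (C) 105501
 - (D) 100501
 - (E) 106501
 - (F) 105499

First: -48850 + 57013 = 8163
Then: 8163 + 97338 = 105501
C) 105501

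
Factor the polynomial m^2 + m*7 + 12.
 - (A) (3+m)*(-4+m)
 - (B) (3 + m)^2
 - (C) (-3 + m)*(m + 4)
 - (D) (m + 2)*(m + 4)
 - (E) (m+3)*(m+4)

We need to factor m^2 + m*7 + 12.
The factored form is (m+3)*(m+4).
E) (m+3)*(m+4)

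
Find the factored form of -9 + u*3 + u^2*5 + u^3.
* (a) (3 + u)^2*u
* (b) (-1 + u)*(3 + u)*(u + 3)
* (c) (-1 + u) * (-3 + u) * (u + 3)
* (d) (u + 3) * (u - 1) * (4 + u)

We need to factor -9 + u*3 + u^2*5 + u^3.
The factored form is (-1 + u)*(3 + u)*(u + 3).
b) (-1 + u)*(3 + u)*(u + 3)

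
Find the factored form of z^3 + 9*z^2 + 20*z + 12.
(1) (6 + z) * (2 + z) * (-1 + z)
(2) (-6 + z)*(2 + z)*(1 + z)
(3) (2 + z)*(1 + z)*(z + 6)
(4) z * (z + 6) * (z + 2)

We need to factor z^3 + 9*z^2 + 20*z + 12.
The factored form is (2 + z)*(1 + z)*(z + 6).
3) (2 + z)*(1 + z)*(z + 6)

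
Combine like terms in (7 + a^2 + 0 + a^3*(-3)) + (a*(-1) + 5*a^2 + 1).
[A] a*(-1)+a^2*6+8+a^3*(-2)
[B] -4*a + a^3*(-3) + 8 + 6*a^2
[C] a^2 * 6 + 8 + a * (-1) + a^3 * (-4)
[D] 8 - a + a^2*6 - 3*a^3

Adding the polynomials and combining like terms:
(7 + a^2 + 0 + a^3*(-3)) + (a*(-1) + 5*a^2 + 1)
= 8 - a + a^2*6 - 3*a^3
D) 8 - a + a^2*6 - 3*a^3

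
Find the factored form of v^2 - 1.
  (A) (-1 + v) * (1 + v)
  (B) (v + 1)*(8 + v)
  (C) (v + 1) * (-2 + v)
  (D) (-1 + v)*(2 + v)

We need to factor v^2 - 1.
The factored form is (-1 + v) * (1 + v).
A) (-1 + v) * (1 + v)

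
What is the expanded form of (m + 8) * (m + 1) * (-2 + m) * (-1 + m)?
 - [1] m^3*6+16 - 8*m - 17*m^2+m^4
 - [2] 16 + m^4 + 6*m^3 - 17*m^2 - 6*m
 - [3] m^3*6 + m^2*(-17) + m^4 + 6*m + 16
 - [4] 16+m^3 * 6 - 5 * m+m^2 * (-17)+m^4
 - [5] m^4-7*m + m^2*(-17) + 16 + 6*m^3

Expanding (m + 8) * (m + 1) * (-2 + m) * (-1 + m):
= 16 + m^4 + 6*m^3 - 17*m^2 - 6*m
2) 16 + m^4 + 6*m^3 - 17*m^2 - 6*m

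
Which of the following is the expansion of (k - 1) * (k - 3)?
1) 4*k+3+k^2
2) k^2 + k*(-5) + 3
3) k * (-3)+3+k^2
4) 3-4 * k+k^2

Expanding (k - 1) * (k - 3):
= 3-4 * k+k^2
4) 3-4 * k+k^2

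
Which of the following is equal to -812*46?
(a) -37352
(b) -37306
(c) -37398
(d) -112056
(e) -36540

-812 * 46 = -37352
a) -37352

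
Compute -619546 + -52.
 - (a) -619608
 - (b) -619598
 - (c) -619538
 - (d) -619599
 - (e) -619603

-619546 + -52 = -619598
b) -619598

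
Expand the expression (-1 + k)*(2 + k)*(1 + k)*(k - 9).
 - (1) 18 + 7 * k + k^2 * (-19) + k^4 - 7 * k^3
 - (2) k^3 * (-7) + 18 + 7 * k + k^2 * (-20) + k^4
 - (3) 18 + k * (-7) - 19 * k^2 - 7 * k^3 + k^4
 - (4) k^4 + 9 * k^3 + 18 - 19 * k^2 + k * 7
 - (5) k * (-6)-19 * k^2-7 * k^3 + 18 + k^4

Expanding (-1 + k)*(2 + k)*(1 + k)*(k - 9):
= 18 + 7 * k + k^2 * (-19) + k^4 - 7 * k^3
1) 18 + 7 * k + k^2 * (-19) + k^4 - 7 * k^3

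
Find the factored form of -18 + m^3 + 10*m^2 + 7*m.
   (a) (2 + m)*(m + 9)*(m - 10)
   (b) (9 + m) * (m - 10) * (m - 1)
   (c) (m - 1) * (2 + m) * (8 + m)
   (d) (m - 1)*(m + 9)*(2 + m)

We need to factor -18 + m^3 + 10*m^2 + 7*m.
The factored form is (m - 1)*(m + 9)*(2 + m).
d) (m - 1)*(m + 9)*(2 + m)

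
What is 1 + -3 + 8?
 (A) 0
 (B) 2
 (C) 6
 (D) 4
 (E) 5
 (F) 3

First: 1 + -3 = -2
Then: -2 + 8 = 6
C) 6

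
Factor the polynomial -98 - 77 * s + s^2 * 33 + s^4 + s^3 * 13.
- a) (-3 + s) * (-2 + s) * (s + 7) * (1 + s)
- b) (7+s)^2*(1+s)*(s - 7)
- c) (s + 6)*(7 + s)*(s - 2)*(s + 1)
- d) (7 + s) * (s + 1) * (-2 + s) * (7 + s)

We need to factor -98 - 77 * s + s^2 * 33 + s^4 + s^3 * 13.
The factored form is (7 + s) * (s + 1) * (-2 + s) * (7 + s).
d) (7 + s) * (s + 1) * (-2 + s) * (7 + s)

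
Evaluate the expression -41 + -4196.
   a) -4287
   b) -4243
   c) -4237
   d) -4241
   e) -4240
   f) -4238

-41 + -4196 = -4237
c) -4237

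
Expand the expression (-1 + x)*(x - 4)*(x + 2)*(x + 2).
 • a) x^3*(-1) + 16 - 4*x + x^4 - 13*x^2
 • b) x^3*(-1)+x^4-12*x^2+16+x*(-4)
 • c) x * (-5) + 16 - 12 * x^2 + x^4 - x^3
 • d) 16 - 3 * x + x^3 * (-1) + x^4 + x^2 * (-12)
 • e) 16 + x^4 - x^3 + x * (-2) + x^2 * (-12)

Expanding (-1 + x)*(x - 4)*(x + 2)*(x + 2):
= x^3*(-1)+x^4-12*x^2+16+x*(-4)
b) x^3*(-1)+x^4-12*x^2+16+x*(-4)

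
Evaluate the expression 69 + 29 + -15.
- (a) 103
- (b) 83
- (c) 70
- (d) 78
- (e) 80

First: 69 + 29 = 98
Then: 98 + -15 = 83
b) 83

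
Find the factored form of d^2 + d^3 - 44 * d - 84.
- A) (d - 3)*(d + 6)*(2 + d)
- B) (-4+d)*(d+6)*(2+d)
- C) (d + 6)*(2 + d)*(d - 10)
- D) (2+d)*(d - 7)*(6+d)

We need to factor d^2 + d^3 - 44 * d - 84.
The factored form is (2+d)*(d - 7)*(6+d).
D) (2+d)*(d - 7)*(6+d)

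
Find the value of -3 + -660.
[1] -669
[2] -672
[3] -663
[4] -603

-3 + -660 = -663
3) -663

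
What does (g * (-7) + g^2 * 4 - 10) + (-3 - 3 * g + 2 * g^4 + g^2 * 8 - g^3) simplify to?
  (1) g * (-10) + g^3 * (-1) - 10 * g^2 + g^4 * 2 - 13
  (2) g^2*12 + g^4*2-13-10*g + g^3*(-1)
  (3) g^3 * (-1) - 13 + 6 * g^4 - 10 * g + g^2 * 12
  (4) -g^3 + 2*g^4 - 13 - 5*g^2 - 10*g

Adding the polynomials and combining like terms:
(g*(-7) + g^2*4 - 10) + (-3 - 3*g + 2*g^4 + g^2*8 - g^3)
= g^2*12 + g^4*2-13-10*g + g^3*(-1)
2) g^2*12 + g^4*2-13-10*g + g^3*(-1)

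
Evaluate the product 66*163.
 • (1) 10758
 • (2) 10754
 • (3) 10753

66 * 163 = 10758
1) 10758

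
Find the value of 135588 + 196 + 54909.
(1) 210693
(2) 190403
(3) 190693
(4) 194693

First: 135588 + 196 = 135784
Then: 135784 + 54909 = 190693
3) 190693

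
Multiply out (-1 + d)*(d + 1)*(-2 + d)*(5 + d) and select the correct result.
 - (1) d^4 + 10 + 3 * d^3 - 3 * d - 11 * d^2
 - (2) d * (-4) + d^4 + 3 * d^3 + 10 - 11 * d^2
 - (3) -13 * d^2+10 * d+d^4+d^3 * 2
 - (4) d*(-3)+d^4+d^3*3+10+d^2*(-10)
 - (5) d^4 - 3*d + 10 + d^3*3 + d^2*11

Expanding (-1 + d)*(d + 1)*(-2 + d)*(5 + d):
= d^4 + 10 + 3 * d^3 - 3 * d - 11 * d^2
1) d^4 + 10 + 3 * d^3 - 3 * d - 11 * d^2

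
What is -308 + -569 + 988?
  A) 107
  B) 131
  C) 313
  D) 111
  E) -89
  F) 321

First: -308 + -569 = -877
Then: -877 + 988 = 111
D) 111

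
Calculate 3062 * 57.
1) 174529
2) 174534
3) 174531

3062 * 57 = 174534
2) 174534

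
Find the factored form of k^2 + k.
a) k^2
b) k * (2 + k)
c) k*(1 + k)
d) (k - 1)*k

We need to factor k^2 + k.
The factored form is k*(1 + k).
c) k*(1 + k)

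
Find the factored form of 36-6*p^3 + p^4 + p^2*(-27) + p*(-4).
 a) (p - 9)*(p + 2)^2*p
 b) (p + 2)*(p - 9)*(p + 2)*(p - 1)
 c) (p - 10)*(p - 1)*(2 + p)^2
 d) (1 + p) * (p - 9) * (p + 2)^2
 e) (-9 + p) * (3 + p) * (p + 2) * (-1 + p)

We need to factor 36-6*p^3 + p^4 + p^2*(-27) + p*(-4).
The factored form is (p + 2)*(p - 9)*(p + 2)*(p - 1).
b) (p + 2)*(p - 9)*(p + 2)*(p - 1)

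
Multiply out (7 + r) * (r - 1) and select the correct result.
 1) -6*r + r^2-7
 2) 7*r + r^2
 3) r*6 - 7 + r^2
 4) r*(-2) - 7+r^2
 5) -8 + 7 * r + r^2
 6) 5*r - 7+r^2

Expanding (7 + r) * (r - 1):
= r*6 - 7 + r^2
3) r*6 - 7 + r^2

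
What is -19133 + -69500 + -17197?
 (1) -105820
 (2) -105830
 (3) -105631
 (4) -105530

First: -19133 + -69500 = -88633
Then: -88633 + -17197 = -105830
2) -105830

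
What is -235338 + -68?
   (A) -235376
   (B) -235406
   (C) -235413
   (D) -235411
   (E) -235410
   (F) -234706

-235338 + -68 = -235406
B) -235406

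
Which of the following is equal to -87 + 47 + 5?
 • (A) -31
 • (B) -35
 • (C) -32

First: -87 + 47 = -40
Then: -40 + 5 = -35
B) -35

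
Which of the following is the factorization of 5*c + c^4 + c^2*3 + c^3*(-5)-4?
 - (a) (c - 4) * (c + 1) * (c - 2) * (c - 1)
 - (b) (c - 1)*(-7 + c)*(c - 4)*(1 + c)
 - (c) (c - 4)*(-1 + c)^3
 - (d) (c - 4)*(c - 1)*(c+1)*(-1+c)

We need to factor 5*c + c^4 + c^2*3 + c^3*(-5)-4.
The factored form is (c - 4)*(c - 1)*(c+1)*(-1+c).
d) (c - 4)*(c - 1)*(c+1)*(-1+c)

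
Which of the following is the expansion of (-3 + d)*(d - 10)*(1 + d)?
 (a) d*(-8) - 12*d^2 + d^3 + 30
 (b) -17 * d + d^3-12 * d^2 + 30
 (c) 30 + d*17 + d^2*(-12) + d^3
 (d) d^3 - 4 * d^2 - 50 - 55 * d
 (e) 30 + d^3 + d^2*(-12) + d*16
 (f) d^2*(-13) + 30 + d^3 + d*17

Expanding (-3 + d)*(d - 10)*(1 + d):
= 30 + d*17 + d^2*(-12) + d^3
c) 30 + d*17 + d^2*(-12) + d^3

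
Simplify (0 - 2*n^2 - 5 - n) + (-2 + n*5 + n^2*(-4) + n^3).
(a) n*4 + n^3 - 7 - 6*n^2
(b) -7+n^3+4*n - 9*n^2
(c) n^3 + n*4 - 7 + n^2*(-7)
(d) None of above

Adding the polynomials and combining like terms:
(0 - 2*n^2 - 5 - n) + (-2 + n*5 + n^2*(-4) + n^3)
= n*4 + n^3 - 7 - 6*n^2
a) n*4 + n^3 - 7 - 6*n^2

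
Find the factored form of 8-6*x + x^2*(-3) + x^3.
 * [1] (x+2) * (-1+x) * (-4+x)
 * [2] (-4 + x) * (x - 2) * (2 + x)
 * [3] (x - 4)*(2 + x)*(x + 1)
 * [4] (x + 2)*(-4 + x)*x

We need to factor 8-6*x + x^2*(-3) + x^3.
The factored form is (x+2) * (-1+x) * (-4+x).
1) (x+2) * (-1+x) * (-4+x)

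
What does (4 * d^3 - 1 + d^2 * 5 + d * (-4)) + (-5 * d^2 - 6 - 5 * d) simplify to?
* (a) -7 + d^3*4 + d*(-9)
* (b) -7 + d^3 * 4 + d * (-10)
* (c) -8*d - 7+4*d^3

Adding the polynomials and combining like terms:
(4*d^3 - 1 + d^2*5 + d*(-4)) + (-5*d^2 - 6 - 5*d)
= -7 + d^3*4 + d*(-9)
a) -7 + d^3*4 + d*(-9)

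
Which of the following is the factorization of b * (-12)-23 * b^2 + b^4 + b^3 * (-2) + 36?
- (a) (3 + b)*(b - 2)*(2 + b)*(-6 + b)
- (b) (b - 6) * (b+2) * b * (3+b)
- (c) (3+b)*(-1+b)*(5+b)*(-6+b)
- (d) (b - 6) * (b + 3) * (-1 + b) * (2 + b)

We need to factor b * (-12)-23 * b^2 + b^4 + b^3 * (-2) + 36.
The factored form is (b - 6) * (b + 3) * (-1 + b) * (2 + b).
d) (b - 6) * (b + 3) * (-1 + b) * (2 + b)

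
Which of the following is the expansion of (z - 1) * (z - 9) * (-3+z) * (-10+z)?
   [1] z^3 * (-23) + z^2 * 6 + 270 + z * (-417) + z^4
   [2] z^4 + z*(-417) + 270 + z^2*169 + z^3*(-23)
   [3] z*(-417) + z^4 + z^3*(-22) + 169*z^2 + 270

Expanding (z - 1) * (z - 9) * (-3+z) * (-10+z):
= z^4 + z*(-417) + 270 + z^2*169 + z^3*(-23)
2) z^4 + z*(-417) + 270 + z^2*169 + z^3*(-23)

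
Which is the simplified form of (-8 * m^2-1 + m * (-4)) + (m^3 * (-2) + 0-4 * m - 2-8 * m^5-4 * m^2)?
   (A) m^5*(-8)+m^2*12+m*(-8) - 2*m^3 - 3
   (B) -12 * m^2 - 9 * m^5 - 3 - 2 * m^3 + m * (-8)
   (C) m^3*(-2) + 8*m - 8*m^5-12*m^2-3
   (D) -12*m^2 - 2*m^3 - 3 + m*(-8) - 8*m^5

Adding the polynomials and combining like terms:
(-8*m^2 - 1 + m*(-4)) + (m^3*(-2) + 0 - 4*m - 2 - 8*m^5 - 4*m^2)
= -12*m^2 - 2*m^3 - 3 + m*(-8) - 8*m^5
D) -12*m^2 - 2*m^3 - 3 + m*(-8) - 8*m^5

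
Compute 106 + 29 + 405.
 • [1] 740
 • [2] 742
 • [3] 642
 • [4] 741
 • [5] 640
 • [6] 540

First: 106 + 29 = 135
Then: 135 + 405 = 540
6) 540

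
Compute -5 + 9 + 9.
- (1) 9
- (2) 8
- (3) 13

First: -5 + 9 = 4
Then: 4 + 9 = 13
3) 13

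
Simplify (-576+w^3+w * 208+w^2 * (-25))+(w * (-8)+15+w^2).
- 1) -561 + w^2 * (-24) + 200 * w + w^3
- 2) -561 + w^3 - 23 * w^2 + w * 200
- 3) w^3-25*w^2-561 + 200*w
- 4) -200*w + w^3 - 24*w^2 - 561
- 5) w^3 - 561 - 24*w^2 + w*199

Adding the polynomials and combining like terms:
(-576 + w^3 + w*208 + w^2*(-25)) + (w*(-8) + 15 + w^2)
= -561 + w^2 * (-24) + 200 * w + w^3
1) -561 + w^2 * (-24) + 200 * w + w^3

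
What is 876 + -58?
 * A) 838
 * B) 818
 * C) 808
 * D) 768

876 + -58 = 818
B) 818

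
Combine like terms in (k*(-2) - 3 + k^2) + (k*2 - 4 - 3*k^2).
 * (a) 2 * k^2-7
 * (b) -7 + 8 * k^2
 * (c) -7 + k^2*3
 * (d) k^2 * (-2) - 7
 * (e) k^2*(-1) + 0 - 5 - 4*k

Adding the polynomials and combining like terms:
(k*(-2) - 3 + k^2) + (k*2 - 4 - 3*k^2)
= k^2 * (-2) - 7
d) k^2 * (-2) - 7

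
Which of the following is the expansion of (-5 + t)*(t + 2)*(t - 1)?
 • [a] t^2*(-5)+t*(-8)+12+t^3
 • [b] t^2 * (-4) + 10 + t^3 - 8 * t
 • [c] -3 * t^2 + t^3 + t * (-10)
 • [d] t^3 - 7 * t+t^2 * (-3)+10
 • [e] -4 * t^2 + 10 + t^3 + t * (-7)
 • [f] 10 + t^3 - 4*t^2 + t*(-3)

Expanding (-5 + t)*(t + 2)*(t - 1):
= -4 * t^2 + 10 + t^3 + t * (-7)
e) -4 * t^2 + 10 + t^3 + t * (-7)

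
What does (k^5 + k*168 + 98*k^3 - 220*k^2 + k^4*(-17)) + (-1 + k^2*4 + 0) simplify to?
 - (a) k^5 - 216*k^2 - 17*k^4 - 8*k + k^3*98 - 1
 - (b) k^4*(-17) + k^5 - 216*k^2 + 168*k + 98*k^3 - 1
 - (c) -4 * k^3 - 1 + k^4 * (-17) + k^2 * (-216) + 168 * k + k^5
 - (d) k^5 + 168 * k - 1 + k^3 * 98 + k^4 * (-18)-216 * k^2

Adding the polynomials and combining like terms:
(k^5 + k*168 + 98*k^3 - 220*k^2 + k^4*(-17)) + (-1 + k^2*4 + 0)
= k^4*(-17) + k^5 - 216*k^2 + 168*k + 98*k^3 - 1
b) k^4*(-17) + k^5 - 216*k^2 + 168*k + 98*k^3 - 1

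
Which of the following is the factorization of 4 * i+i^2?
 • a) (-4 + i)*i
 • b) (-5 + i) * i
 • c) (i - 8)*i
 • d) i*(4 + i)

We need to factor 4 * i+i^2.
The factored form is i*(4 + i).
d) i*(4 + i)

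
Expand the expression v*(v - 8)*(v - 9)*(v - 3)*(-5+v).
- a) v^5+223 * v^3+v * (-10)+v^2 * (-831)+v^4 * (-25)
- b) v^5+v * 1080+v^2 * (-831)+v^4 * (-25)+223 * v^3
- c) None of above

Expanding v*(v - 8)*(v - 9)*(v - 3)*(-5+v):
= v^5+v * 1080+v^2 * (-831)+v^4 * (-25)+223 * v^3
b) v^5+v * 1080+v^2 * (-831)+v^4 * (-25)+223 * v^3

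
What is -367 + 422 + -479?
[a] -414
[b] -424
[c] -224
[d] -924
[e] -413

First: -367 + 422 = 55
Then: 55 + -479 = -424
b) -424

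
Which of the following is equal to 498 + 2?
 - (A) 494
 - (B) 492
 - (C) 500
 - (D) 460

498 + 2 = 500
C) 500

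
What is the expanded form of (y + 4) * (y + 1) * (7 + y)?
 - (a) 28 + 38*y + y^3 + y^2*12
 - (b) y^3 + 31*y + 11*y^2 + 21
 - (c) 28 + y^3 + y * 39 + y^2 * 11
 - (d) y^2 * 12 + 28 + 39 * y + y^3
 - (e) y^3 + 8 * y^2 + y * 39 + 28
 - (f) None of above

Expanding (y + 4) * (y + 1) * (7 + y):
= y^2 * 12 + 28 + 39 * y + y^3
d) y^2 * 12 + 28 + 39 * y + y^3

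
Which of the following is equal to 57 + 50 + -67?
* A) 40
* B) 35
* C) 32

First: 57 + 50 = 107
Then: 107 + -67 = 40
A) 40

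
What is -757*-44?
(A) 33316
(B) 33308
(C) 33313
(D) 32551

-757 * -44 = 33308
B) 33308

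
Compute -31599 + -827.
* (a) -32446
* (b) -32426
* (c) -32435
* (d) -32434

-31599 + -827 = -32426
b) -32426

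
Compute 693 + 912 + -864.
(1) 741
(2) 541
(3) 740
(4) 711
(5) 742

First: 693 + 912 = 1605
Then: 1605 + -864 = 741
1) 741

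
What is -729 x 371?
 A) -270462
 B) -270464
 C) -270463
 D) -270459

-729 * 371 = -270459
D) -270459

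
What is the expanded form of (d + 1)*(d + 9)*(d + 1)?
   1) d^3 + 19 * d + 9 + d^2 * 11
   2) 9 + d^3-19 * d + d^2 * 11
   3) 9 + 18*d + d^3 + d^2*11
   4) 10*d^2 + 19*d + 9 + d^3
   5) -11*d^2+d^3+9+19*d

Expanding (d + 1)*(d + 9)*(d + 1):
= d^3 + 19 * d + 9 + d^2 * 11
1) d^3 + 19 * d + 9 + d^2 * 11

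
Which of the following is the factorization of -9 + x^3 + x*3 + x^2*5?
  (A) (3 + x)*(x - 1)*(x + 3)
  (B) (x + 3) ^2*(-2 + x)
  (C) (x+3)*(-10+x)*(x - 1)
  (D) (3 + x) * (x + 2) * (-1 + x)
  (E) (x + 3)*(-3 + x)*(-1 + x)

We need to factor -9 + x^3 + x*3 + x^2*5.
The factored form is (3 + x)*(x - 1)*(x + 3).
A) (3 + x)*(x - 1)*(x + 3)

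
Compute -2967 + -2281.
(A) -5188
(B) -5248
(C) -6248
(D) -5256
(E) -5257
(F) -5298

-2967 + -2281 = -5248
B) -5248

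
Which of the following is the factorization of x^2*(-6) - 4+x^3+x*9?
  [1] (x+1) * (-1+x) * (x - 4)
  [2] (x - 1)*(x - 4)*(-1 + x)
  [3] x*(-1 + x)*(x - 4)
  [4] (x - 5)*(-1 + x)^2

We need to factor x^2*(-6) - 4+x^3+x*9.
The factored form is (x - 1)*(x - 4)*(-1 + x).
2) (x - 1)*(x - 4)*(-1 + x)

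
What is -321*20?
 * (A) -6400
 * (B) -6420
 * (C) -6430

-321 * 20 = -6420
B) -6420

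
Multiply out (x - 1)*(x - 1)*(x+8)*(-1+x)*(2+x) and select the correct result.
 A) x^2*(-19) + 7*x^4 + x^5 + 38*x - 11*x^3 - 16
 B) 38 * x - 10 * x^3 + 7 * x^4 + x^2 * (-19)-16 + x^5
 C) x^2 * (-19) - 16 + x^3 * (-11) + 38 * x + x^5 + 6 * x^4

Expanding (x - 1)*(x - 1)*(x+8)*(-1+x)*(2+x):
= x^2*(-19) + 7*x^4 + x^5 + 38*x - 11*x^3 - 16
A) x^2*(-19) + 7*x^4 + x^5 + 38*x - 11*x^3 - 16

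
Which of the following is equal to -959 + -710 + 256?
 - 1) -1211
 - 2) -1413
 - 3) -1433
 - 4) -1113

First: -959 + -710 = -1669
Then: -1669 + 256 = -1413
2) -1413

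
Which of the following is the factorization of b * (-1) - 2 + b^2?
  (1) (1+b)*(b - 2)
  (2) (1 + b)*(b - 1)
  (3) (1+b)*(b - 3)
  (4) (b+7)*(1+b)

We need to factor b * (-1) - 2 + b^2.
The factored form is (1+b)*(b - 2).
1) (1+b)*(b - 2)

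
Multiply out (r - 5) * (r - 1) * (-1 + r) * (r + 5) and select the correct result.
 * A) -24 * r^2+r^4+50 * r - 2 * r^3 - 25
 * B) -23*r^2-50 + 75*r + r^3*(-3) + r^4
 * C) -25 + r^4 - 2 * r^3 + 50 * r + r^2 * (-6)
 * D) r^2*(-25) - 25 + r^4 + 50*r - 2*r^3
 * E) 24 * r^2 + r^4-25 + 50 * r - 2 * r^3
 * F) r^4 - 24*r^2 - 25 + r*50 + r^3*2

Expanding (r - 5) * (r - 1) * (-1 + r) * (r + 5):
= -24 * r^2+r^4+50 * r - 2 * r^3 - 25
A) -24 * r^2+r^4+50 * r - 2 * r^3 - 25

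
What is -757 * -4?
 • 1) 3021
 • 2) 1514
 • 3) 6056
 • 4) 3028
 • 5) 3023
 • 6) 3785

-757 * -4 = 3028
4) 3028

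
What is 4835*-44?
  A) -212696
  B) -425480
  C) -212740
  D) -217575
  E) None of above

4835 * -44 = -212740
C) -212740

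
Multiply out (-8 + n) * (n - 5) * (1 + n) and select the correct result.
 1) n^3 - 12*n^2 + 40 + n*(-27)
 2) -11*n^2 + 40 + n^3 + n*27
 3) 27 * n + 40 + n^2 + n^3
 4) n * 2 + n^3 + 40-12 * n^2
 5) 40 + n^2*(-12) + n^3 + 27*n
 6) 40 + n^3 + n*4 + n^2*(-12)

Expanding (-8 + n) * (n - 5) * (1 + n):
= 40 + n^2*(-12) + n^3 + 27*n
5) 40 + n^2*(-12) + n^3 + 27*n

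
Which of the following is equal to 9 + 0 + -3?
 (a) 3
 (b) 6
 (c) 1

First: 9 + 0 = 9
Then: 9 + -3 = 6
b) 6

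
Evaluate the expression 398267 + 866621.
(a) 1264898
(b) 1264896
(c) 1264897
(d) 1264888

398267 + 866621 = 1264888
d) 1264888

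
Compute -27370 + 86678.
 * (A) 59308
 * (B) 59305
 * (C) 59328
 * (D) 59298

-27370 + 86678 = 59308
A) 59308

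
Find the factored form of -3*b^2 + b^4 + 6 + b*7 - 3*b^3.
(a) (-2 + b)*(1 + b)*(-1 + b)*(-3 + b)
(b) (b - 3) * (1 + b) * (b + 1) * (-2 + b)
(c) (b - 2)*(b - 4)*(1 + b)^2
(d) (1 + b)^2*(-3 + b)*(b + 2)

We need to factor -3*b^2 + b^4 + 6 + b*7 - 3*b^3.
The factored form is (b - 3) * (1 + b) * (b + 1) * (-2 + b).
b) (b - 3) * (1 + b) * (b + 1) * (-2 + b)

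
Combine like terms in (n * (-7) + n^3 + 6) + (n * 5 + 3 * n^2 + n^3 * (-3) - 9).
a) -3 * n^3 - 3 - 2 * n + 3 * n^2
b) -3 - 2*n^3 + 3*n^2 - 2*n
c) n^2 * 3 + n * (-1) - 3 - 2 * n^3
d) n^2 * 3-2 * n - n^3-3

Adding the polynomials and combining like terms:
(n*(-7) + n^3 + 6) + (n*5 + 3*n^2 + n^3*(-3) - 9)
= -3 - 2*n^3 + 3*n^2 - 2*n
b) -3 - 2*n^3 + 3*n^2 - 2*n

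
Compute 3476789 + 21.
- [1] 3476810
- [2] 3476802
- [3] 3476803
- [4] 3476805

3476789 + 21 = 3476810
1) 3476810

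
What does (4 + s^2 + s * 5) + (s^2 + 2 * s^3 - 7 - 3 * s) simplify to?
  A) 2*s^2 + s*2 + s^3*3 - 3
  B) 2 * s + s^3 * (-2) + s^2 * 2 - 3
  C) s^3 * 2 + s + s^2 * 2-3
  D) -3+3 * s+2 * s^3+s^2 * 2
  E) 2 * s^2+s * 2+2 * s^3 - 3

Adding the polynomials and combining like terms:
(4 + s^2 + s*5) + (s^2 + 2*s^3 - 7 - 3*s)
= 2 * s^2+s * 2+2 * s^3 - 3
E) 2 * s^2+s * 2+2 * s^3 - 3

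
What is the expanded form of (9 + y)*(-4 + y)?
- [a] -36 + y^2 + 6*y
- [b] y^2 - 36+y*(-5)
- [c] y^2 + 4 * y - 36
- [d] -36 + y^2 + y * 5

Expanding (9 + y)*(-4 + y):
= -36 + y^2 + y * 5
d) -36 + y^2 + y * 5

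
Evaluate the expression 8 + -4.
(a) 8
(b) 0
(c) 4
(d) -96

8 + -4 = 4
c) 4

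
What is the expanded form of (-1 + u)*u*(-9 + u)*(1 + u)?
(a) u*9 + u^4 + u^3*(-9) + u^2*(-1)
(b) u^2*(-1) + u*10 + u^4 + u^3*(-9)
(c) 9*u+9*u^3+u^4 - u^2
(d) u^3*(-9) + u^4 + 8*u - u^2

Expanding (-1 + u)*u*(-9 + u)*(1 + u):
= u*9 + u^4 + u^3*(-9) + u^2*(-1)
a) u*9 + u^4 + u^3*(-9) + u^2*(-1)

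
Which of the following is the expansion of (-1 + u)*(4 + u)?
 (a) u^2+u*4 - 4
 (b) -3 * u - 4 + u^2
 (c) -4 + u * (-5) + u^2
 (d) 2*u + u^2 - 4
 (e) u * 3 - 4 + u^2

Expanding (-1 + u)*(4 + u):
= u * 3 - 4 + u^2
e) u * 3 - 4 + u^2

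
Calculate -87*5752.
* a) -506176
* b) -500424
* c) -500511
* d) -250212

-87 * 5752 = -500424
b) -500424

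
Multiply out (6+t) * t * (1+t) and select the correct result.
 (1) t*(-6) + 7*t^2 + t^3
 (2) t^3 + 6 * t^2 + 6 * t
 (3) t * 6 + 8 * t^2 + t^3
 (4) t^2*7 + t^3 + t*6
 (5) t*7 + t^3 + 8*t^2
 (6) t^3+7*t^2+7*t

Expanding (6+t) * t * (1+t):
= t^2*7 + t^3 + t*6
4) t^2*7 + t^3 + t*6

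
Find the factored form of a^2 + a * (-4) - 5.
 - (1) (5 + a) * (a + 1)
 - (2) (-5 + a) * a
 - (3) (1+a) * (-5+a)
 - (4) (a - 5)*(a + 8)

We need to factor a^2 + a * (-4) - 5.
The factored form is (1+a) * (-5+a).
3) (1+a) * (-5+a)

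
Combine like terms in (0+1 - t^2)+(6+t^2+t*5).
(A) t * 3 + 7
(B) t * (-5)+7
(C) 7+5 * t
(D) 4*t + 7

Adding the polynomials and combining like terms:
(0 + 1 - t^2) + (6 + t^2 + t*5)
= 7+5 * t
C) 7+5 * t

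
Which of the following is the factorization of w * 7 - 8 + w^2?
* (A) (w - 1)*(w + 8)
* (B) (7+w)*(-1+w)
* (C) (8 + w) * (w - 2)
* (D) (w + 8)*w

We need to factor w * 7 - 8 + w^2.
The factored form is (w - 1)*(w + 8).
A) (w - 1)*(w + 8)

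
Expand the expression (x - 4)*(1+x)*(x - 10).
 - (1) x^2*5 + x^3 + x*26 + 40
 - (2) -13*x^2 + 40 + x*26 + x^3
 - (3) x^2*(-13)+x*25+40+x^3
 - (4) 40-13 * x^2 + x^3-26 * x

Expanding (x - 4)*(1+x)*(x - 10):
= -13*x^2 + 40 + x*26 + x^3
2) -13*x^2 + 40 + x*26 + x^3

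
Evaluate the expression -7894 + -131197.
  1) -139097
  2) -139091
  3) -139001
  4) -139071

-7894 + -131197 = -139091
2) -139091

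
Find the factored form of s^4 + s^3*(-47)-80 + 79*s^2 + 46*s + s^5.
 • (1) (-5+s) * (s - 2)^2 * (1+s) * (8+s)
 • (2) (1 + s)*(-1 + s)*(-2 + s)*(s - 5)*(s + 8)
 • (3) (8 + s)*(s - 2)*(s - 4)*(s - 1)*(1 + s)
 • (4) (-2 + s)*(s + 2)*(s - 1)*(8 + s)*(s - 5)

We need to factor s^4 + s^3*(-47)-80 + 79*s^2 + 46*s + s^5.
The factored form is (1 + s)*(-1 + s)*(-2 + s)*(s - 5)*(s + 8).
2) (1 + s)*(-1 + s)*(-2 + s)*(s - 5)*(s + 8)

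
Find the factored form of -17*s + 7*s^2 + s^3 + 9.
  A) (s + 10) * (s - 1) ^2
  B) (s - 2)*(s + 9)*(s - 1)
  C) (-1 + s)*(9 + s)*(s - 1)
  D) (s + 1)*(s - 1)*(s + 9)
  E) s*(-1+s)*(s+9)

We need to factor -17*s + 7*s^2 + s^3 + 9.
The factored form is (-1 + s)*(9 + s)*(s - 1).
C) (-1 + s)*(9 + s)*(s - 1)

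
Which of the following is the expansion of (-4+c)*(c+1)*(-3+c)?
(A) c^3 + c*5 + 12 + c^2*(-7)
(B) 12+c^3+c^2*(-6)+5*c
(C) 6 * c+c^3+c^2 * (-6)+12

Expanding (-4+c)*(c+1)*(-3+c):
= 12+c^3+c^2*(-6)+5*c
B) 12+c^3+c^2*(-6)+5*c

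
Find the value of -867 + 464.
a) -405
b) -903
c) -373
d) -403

-867 + 464 = -403
d) -403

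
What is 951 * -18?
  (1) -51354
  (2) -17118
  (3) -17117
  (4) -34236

951 * -18 = -17118
2) -17118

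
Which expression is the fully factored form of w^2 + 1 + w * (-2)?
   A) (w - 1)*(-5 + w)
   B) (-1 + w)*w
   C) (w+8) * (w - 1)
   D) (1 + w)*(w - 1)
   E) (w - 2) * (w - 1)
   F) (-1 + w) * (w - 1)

We need to factor w^2 + 1 + w * (-2).
The factored form is (-1 + w) * (w - 1).
F) (-1 + w) * (w - 1)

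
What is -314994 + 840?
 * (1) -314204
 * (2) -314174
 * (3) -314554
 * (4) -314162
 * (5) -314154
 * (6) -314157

-314994 + 840 = -314154
5) -314154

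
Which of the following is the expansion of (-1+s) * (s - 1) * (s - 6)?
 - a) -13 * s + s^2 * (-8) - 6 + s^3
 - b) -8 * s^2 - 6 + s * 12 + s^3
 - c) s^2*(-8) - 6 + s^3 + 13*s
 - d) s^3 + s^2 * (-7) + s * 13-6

Expanding (-1+s) * (s - 1) * (s - 6):
= s^2*(-8) - 6 + s^3 + 13*s
c) s^2*(-8) - 6 + s^3 + 13*s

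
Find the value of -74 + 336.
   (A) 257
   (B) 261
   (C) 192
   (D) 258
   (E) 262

-74 + 336 = 262
E) 262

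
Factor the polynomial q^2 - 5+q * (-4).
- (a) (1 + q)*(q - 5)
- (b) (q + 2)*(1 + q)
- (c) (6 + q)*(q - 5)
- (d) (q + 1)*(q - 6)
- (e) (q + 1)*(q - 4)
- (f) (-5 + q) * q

We need to factor q^2 - 5+q * (-4).
The factored form is (1 + q)*(q - 5).
a) (1 + q)*(q - 5)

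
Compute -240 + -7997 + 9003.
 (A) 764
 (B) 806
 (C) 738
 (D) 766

First: -240 + -7997 = -8237
Then: -8237 + 9003 = 766
D) 766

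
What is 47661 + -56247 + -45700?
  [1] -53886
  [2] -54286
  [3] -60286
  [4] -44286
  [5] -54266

First: 47661 + -56247 = -8586
Then: -8586 + -45700 = -54286
2) -54286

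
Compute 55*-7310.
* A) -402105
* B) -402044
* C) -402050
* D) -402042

55 * -7310 = -402050
C) -402050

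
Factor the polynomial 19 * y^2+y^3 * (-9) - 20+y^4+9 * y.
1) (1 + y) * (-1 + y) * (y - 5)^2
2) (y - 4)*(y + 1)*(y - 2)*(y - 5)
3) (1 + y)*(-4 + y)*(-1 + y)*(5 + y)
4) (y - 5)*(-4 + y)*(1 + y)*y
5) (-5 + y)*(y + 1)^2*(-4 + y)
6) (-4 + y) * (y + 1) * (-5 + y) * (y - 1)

We need to factor 19 * y^2+y^3 * (-9) - 20+y^4+9 * y.
The factored form is (-4 + y) * (y + 1) * (-5 + y) * (y - 1).
6) (-4 + y) * (y + 1) * (-5 + y) * (y - 1)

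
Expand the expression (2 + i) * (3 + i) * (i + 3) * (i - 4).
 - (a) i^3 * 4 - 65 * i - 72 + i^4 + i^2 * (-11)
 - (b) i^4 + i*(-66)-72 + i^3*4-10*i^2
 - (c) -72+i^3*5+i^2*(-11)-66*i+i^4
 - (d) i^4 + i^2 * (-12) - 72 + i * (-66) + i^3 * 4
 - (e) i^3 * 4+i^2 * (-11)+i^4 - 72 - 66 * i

Expanding (2 + i) * (3 + i) * (i + 3) * (i - 4):
= i^3 * 4+i^2 * (-11)+i^4 - 72 - 66 * i
e) i^3 * 4+i^2 * (-11)+i^4 - 72 - 66 * i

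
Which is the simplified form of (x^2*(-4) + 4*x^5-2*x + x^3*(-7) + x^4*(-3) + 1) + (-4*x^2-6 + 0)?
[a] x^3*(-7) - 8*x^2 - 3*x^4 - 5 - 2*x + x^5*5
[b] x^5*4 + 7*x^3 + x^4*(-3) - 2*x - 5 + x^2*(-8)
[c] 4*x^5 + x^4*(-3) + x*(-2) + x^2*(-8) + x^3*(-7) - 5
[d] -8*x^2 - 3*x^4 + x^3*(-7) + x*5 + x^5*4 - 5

Adding the polynomials and combining like terms:
(x^2*(-4) + 4*x^5 - 2*x + x^3*(-7) + x^4*(-3) + 1) + (-4*x^2 - 6 + 0)
= 4*x^5 + x^4*(-3) + x*(-2) + x^2*(-8) + x^3*(-7) - 5
c) 4*x^5 + x^4*(-3) + x*(-2) + x^2*(-8) + x^3*(-7) - 5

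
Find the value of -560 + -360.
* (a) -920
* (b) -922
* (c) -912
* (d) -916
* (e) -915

-560 + -360 = -920
a) -920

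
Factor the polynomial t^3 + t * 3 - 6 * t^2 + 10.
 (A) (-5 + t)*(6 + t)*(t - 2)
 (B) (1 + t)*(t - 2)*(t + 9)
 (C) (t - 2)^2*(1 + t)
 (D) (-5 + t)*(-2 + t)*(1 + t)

We need to factor t^3 + t * 3 - 6 * t^2 + 10.
The factored form is (-5 + t)*(-2 + t)*(1 + t).
D) (-5 + t)*(-2 + t)*(1 + t)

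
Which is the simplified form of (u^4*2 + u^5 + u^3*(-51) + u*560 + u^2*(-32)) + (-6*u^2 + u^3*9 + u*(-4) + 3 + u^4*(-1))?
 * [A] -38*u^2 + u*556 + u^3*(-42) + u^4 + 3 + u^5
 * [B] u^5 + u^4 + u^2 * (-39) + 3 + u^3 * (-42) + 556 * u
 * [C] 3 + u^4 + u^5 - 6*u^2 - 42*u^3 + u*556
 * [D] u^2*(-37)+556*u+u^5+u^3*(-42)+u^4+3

Adding the polynomials and combining like terms:
(u^4*2 + u^5 + u^3*(-51) + u*560 + u^2*(-32)) + (-6*u^2 + u^3*9 + u*(-4) + 3 + u^4*(-1))
= -38*u^2 + u*556 + u^3*(-42) + u^4 + 3 + u^5
A) -38*u^2 + u*556 + u^3*(-42) + u^4 + 3 + u^5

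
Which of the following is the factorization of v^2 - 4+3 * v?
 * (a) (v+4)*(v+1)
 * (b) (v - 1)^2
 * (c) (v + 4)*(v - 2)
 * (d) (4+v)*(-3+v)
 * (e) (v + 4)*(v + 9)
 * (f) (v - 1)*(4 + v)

We need to factor v^2 - 4+3 * v.
The factored form is (v - 1)*(4 + v).
f) (v - 1)*(4 + v)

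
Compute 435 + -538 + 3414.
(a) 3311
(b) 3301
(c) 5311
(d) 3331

First: 435 + -538 = -103
Then: -103 + 3414 = 3311
a) 3311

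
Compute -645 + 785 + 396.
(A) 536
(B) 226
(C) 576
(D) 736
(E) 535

First: -645 + 785 = 140
Then: 140 + 396 = 536
A) 536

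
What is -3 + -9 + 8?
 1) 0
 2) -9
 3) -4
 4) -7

First: -3 + -9 = -12
Then: -12 + 8 = -4
3) -4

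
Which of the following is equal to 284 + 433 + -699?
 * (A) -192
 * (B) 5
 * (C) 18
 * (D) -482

First: 284 + 433 = 717
Then: 717 + -699 = 18
C) 18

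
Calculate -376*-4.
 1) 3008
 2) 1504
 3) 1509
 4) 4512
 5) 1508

-376 * -4 = 1504
2) 1504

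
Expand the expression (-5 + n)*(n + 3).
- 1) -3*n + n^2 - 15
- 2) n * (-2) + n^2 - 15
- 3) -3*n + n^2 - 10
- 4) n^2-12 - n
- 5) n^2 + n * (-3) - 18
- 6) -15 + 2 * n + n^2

Expanding (-5 + n)*(n + 3):
= n * (-2) + n^2 - 15
2) n * (-2) + n^2 - 15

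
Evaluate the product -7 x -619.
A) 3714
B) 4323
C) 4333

-7 * -619 = 4333
C) 4333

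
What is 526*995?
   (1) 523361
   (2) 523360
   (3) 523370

526 * 995 = 523370
3) 523370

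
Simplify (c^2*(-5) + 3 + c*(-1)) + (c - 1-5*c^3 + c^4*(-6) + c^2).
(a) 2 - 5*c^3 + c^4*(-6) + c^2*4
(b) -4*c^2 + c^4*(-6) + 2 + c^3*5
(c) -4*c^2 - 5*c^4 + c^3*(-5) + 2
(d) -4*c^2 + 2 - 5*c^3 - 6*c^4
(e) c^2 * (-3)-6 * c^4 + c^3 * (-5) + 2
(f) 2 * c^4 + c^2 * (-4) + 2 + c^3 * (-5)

Adding the polynomials and combining like terms:
(c^2*(-5) + 3 + c*(-1)) + (c - 1 - 5*c^3 + c^4*(-6) + c^2)
= -4*c^2 + 2 - 5*c^3 - 6*c^4
d) -4*c^2 + 2 - 5*c^3 - 6*c^4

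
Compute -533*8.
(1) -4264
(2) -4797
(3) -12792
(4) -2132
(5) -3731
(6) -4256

-533 * 8 = -4264
1) -4264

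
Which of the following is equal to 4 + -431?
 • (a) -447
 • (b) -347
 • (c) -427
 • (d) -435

4 + -431 = -427
c) -427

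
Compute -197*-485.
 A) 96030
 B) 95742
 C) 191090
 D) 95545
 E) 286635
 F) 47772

-197 * -485 = 95545
D) 95545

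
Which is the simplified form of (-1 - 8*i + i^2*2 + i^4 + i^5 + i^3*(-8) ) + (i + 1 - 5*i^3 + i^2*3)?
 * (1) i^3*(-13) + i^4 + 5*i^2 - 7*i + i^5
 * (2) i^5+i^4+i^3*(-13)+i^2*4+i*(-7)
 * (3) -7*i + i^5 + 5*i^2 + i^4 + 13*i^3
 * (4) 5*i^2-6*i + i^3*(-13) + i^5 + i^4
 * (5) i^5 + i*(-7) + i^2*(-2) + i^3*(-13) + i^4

Adding the polynomials and combining like terms:
(-1 - 8*i + i^2*2 + i^4 + i^5 + i^3*(-8)) + (i + 1 - 5*i^3 + i^2*3)
= i^3*(-13) + i^4 + 5*i^2 - 7*i + i^5
1) i^3*(-13) + i^4 + 5*i^2 - 7*i + i^5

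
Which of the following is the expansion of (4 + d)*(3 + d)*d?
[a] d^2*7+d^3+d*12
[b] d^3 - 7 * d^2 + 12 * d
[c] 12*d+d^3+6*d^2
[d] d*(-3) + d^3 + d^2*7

Expanding (4 + d)*(3 + d)*d:
= d^2*7+d^3+d*12
a) d^2*7+d^3+d*12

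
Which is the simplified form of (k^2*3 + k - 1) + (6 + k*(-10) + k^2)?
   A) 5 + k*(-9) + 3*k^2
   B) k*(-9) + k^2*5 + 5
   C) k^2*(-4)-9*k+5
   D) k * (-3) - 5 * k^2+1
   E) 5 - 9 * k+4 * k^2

Adding the polynomials and combining like terms:
(k^2*3 + k - 1) + (6 + k*(-10) + k^2)
= 5 - 9 * k+4 * k^2
E) 5 - 9 * k+4 * k^2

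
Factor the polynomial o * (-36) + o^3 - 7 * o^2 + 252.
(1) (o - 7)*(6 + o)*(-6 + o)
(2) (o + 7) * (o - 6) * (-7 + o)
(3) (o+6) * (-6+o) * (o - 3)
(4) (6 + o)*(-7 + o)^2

We need to factor o * (-36) + o^3 - 7 * o^2 + 252.
The factored form is (o - 7)*(6 + o)*(-6 + o).
1) (o - 7)*(6 + o)*(-6 + o)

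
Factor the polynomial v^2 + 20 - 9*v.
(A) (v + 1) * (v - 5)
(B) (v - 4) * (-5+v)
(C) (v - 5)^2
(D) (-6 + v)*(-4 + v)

We need to factor v^2 + 20 - 9*v.
The factored form is (v - 4) * (-5+v).
B) (v - 4) * (-5+v)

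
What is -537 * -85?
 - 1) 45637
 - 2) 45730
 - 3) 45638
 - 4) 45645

-537 * -85 = 45645
4) 45645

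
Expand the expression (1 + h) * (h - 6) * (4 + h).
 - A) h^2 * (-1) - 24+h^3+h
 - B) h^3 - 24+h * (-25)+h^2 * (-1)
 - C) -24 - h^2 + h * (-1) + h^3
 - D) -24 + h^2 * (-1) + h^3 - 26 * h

Expanding (1 + h) * (h - 6) * (4 + h):
= -24 + h^2 * (-1) + h^3 - 26 * h
D) -24 + h^2 * (-1) + h^3 - 26 * h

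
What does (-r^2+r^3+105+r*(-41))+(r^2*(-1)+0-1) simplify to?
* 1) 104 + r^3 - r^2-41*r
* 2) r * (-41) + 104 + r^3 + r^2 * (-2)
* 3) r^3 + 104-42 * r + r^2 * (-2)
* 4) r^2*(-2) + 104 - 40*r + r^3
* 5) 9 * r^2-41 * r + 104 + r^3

Adding the polynomials and combining like terms:
(-r^2 + r^3 + 105 + r*(-41)) + (r^2*(-1) + 0 - 1)
= r * (-41) + 104 + r^3 + r^2 * (-2)
2) r * (-41) + 104 + r^3 + r^2 * (-2)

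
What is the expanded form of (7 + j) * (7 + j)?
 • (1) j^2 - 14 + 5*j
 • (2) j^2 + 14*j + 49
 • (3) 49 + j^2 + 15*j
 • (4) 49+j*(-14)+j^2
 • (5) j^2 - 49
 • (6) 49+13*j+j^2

Expanding (7 + j) * (7 + j):
= j^2 + 14*j + 49
2) j^2 + 14*j + 49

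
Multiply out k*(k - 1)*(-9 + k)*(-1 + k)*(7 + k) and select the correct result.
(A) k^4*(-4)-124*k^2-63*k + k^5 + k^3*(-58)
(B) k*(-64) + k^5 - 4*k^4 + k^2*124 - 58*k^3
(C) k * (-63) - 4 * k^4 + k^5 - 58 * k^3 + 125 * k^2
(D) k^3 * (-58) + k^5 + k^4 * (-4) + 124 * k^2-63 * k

Expanding k*(k - 1)*(-9 + k)*(-1 + k)*(7 + k):
= k^3 * (-58) + k^5 + k^4 * (-4) + 124 * k^2-63 * k
D) k^3 * (-58) + k^5 + k^4 * (-4) + 124 * k^2-63 * k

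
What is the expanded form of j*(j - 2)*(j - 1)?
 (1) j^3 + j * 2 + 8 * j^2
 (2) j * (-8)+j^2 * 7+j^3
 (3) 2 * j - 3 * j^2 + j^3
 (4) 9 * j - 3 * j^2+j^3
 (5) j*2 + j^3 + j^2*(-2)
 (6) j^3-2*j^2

Expanding j*(j - 2)*(j - 1):
= 2 * j - 3 * j^2 + j^3
3) 2 * j - 3 * j^2 + j^3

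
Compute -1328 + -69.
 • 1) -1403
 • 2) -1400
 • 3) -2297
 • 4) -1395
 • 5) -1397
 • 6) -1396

-1328 + -69 = -1397
5) -1397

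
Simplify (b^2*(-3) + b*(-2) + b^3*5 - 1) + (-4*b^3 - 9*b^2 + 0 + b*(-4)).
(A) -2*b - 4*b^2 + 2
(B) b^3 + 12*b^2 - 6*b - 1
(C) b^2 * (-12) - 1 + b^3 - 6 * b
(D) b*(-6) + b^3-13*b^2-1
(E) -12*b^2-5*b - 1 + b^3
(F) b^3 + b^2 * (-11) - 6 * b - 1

Adding the polynomials and combining like terms:
(b^2*(-3) + b*(-2) + b^3*5 - 1) + (-4*b^3 - 9*b^2 + 0 + b*(-4))
= b^2 * (-12) - 1 + b^3 - 6 * b
C) b^2 * (-12) - 1 + b^3 - 6 * b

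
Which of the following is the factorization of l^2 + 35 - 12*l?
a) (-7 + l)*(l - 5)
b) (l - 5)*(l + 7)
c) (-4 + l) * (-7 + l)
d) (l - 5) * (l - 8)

We need to factor l^2 + 35 - 12*l.
The factored form is (-7 + l)*(l - 5).
a) (-7 + l)*(l - 5)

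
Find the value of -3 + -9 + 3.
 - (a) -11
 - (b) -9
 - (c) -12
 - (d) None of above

First: -3 + -9 = -12
Then: -12 + 3 = -9
b) -9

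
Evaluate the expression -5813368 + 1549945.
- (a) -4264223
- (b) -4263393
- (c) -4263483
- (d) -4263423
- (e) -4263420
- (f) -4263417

-5813368 + 1549945 = -4263423
d) -4263423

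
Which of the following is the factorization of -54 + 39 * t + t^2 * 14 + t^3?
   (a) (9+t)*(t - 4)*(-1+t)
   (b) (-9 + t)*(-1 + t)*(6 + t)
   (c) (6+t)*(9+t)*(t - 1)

We need to factor -54 + 39 * t + t^2 * 14 + t^3.
The factored form is (6+t)*(9+t)*(t - 1).
c) (6+t)*(9+t)*(t - 1)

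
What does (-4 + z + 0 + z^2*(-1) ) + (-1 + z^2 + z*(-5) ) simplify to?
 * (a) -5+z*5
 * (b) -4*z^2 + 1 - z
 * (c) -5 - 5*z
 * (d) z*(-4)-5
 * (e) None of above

Adding the polynomials and combining like terms:
(-4 + z + 0 + z^2*(-1)) + (-1 + z^2 + z*(-5))
= z*(-4)-5
d) z*(-4)-5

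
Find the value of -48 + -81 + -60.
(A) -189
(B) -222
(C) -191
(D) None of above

First: -48 + -81 = -129
Then: -129 + -60 = -189
A) -189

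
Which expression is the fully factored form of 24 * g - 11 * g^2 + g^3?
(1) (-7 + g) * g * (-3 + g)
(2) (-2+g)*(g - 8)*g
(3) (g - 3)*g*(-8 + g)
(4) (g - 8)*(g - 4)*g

We need to factor 24 * g - 11 * g^2 + g^3.
The factored form is (g - 3)*g*(-8 + g).
3) (g - 3)*g*(-8 + g)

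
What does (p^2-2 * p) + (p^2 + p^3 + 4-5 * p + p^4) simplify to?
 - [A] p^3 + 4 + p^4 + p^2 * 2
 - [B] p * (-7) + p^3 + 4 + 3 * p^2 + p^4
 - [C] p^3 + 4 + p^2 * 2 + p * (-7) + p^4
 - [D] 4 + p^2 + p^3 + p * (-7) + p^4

Adding the polynomials and combining like terms:
(p^2 - 2*p) + (p^2 + p^3 + 4 - 5*p + p^4)
= p^3 + 4 + p^2 * 2 + p * (-7) + p^4
C) p^3 + 4 + p^2 * 2 + p * (-7) + p^4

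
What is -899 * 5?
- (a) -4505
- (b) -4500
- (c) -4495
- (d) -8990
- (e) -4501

-899 * 5 = -4495
c) -4495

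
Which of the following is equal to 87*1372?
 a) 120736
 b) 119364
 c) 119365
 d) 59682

87 * 1372 = 119364
b) 119364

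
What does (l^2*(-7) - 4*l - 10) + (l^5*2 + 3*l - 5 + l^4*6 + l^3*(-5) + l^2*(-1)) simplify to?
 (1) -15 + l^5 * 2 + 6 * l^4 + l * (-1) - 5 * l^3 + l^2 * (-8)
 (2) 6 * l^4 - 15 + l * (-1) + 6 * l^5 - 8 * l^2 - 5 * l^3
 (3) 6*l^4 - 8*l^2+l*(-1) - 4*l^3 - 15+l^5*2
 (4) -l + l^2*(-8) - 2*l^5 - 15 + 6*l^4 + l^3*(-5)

Adding the polynomials and combining like terms:
(l^2*(-7) - 4*l - 10) + (l^5*2 + 3*l - 5 + l^4*6 + l^3*(-5) + l^2*(-1))
= -15 + l^5 * 2 + 6 * l^4 + l * (-1) - 5 * l^3 + l^2 * (-8)
1) -15 + l^5 * 2 + 6 * l^4 + l * (-1) - 5 * l^3 + l^2 * (-8)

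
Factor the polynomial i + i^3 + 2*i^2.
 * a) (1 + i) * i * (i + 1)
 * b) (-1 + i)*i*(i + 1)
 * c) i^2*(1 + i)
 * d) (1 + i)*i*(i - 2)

We need to factor i + i^3 + 2*i^2.
The factored form is (1 + i) * i * (i + 1).
a) (1 + i) * i * (i + 1)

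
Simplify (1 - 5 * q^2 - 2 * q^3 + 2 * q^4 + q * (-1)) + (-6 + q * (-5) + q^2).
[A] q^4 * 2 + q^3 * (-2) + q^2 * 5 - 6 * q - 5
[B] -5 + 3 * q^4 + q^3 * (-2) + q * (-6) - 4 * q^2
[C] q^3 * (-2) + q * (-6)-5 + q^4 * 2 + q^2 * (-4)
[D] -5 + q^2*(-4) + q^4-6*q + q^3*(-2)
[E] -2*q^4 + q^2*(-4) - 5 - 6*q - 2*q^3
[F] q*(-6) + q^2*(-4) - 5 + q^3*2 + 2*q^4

Adding the polynomials and combining like terms:
(1 - 5*q^2 - 2*q^3 + 2*q^4 + q*(-1)) + (-6 + q*(-5) + q^2)
= q^3 * (-2) + q * (-6)-5 + q^4 * 2 + q^2 * (-4)
C) q^3 * (-2) + q * (-6)-5 + q^4 * 2 + q^2 * (-4)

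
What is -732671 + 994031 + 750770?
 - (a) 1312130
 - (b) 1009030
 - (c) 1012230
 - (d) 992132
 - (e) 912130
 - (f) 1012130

First: -732671 + 994031 = 261360
Then: 261360 + 750770 = 1012130
f) 1012130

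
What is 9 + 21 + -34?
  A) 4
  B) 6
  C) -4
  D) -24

First: 9 + 21 = 30
Then: 30 + -34 = -4
C) -4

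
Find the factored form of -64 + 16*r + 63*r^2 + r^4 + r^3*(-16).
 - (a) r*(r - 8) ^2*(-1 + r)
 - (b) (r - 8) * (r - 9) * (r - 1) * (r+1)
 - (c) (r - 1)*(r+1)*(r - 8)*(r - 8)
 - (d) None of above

We need to factor -64 + 16*r + 63*r^2 + r^4 + r^3*(-16).
The factored form is (r - 1)*(r+1)*(r - 8)*(r - 8).
c) (r - 1)*(r+1)*(r - 8)*(r - 8)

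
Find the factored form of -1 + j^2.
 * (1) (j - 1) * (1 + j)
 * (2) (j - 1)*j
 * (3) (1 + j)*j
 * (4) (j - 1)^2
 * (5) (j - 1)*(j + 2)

We need to factor -1 + j^2.
The factored form is (j - 1) * (1 + j).
1) (j - 1) * (1 + j)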